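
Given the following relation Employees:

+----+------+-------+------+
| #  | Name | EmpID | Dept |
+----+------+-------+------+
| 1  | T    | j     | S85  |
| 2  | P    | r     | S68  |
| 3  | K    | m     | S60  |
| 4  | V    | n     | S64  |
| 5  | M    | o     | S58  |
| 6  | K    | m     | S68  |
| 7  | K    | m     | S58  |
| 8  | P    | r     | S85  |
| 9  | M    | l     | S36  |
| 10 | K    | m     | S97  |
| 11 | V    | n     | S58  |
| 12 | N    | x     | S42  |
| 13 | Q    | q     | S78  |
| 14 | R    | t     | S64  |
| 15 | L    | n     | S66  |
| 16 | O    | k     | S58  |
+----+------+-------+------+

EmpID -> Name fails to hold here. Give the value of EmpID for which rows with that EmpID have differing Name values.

n

EmpID=j: row 1 → Name = T ✓
EmpID=r: rows 2, 8 → Name = P, P ✓
EmpID=m: rows 3, 6, 7, 10 → Name = K, K, K, K ✓
EmpID=n: rows 4, 11, 15 → Name takes values {V, L} — violation
EmpID=o: row 5 → Name = M ✓
EmpID=l: row 9 → Name = M ✓
EmpID=x: row 12 → Name = N ✓
EmpID=q: row 13 → Name = Q ✓
EmpID=t: row 14 → Name = R ✓
EmpID=k: row 16 → Name = O ✓
The only EmpID value with inconsistent Name is EmpID=n.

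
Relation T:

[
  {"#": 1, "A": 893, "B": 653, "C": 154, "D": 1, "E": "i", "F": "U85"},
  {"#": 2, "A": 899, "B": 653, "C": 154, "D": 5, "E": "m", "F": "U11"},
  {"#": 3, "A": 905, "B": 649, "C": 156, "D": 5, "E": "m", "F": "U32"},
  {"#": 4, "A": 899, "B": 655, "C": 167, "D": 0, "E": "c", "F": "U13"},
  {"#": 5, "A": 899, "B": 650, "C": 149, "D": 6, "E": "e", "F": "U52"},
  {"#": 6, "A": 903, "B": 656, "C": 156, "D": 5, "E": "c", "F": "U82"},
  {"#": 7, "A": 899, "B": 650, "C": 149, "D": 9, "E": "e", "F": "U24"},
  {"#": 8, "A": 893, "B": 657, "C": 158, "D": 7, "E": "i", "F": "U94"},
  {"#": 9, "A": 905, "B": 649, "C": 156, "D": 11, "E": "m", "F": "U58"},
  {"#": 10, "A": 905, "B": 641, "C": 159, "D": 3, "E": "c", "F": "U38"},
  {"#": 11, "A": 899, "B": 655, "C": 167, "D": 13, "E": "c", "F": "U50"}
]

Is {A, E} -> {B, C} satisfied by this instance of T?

(A=893, E=i): rows 1, 8 → {B,C} takes values {(653, 154), (657, 158)} — violation
(A=899, E=m): row 2 → {B,C} = (653, 154) ✓
(A=905, E=m): rows 3, 9 → {B,C} = (649, 156), (649, 156) ✓
(A=899, E=c): rows 4, 11 → {B,C} = (655, 167), (655, 167) ✓
(A=899, E=e): rows 5, 7 → {B,C} = (650, 149), (650, 149) ✓
(A=903, E=c): row 6 → {B,C} = (656, 156) ✓
(A=905, E=c): row 10 → {B,C} = (641, 159) ✓
Two rows agree on {A, E} but differ on {B, C}, so {A, E} -> {B, C} does not hold.

No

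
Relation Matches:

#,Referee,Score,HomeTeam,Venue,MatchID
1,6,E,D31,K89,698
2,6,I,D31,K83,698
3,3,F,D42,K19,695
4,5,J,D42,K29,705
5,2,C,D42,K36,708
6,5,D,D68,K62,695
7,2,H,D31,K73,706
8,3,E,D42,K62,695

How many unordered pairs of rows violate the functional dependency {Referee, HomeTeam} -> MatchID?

(Referee=6, HomeTeam=D31): all 2 rows agree on MatchID — 0 pairs.
(Referee=3, HomeTeam=D42): all 2 rows agree on MatchID — 0 pairs.

0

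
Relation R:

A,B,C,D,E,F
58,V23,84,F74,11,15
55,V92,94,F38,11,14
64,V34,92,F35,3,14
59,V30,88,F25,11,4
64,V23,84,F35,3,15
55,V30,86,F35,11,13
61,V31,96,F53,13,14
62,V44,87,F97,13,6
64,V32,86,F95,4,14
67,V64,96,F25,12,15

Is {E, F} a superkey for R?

All 10 rows have distinct {E, F} values, so {E, F} → (all attributes) holds and {E, F} is a superkey.

Yes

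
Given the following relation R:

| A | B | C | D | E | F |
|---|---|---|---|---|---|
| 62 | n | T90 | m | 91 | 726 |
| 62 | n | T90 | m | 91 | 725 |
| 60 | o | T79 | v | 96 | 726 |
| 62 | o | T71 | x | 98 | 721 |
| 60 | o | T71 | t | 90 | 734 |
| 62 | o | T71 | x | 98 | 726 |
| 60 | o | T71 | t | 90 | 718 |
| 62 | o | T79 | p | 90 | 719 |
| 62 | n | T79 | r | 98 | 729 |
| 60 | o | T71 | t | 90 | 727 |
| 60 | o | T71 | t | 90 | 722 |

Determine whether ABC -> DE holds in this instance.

(A=62, B=n, C=T90): 2 rows → {D,E} = (m, 91), (m, 91) ✓
(A=60, B=o, C=T79): 1 row → {D,E} = (v, 96) ✓
(A=62, B=o, C=T71): 2 rows → {D,E} = (x, 98), (x, 98) ✓
(A=60, B=o, C=T71): 4 rows → {D,E} = (t, 90), (t, 90), (t, 90), (t, 90) ✓
(A=62, B=o, C=T79): 1 row → {D,E} = (p, 90) ✓
(A=62, B=n, C=T79): 1 row → {D,E} = (r, 98) ✓
Every ABC value is associated with a single DE value, so ABC -> DE holds.

Yes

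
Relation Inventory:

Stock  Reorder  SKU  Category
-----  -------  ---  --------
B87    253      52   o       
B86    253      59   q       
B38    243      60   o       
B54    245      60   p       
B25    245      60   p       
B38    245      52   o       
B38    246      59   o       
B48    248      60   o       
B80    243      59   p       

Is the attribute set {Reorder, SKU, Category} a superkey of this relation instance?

No

Two distinct rows share (Reorder=245, SKU=60, Category=p), so {Reorder, SKU, Category} does not determine every attribute — not a superkey.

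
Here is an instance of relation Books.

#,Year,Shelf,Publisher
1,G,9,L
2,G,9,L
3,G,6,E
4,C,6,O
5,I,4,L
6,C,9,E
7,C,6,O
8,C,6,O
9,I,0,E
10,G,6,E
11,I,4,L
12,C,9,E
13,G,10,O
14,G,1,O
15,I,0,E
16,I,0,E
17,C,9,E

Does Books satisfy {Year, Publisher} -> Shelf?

(Year=G, Publisher=L): rows 1, 2 → Shelf = 9, 9 ✓
(Year=G, Publisher=E): rows 3, 10 → Shelf = 6, 6 ✓
(Year=C, Publisher=O): rows 4, 7, 8 → Shelf = 6, 6, 6 ✓
(Year=I, Publisher=L): rows 5, 11 → Shelf = 4, 4 ✓
(Year=C, Publisher=E): rows 6, 12, 17 → Shelf = 9, 9, 9 ✓
(Year=I, Publisher=E): rows 9, 15, 16 → Shelf = 0, 0, 0 ✓
(Year=G, Publisher=O): rows 13, 14 → Shelf takes values {10, 1} — violation
Two rows agree on {Year, Publisher} but differ on Shelf, so {Year, Publisher} -> Shelf does not hold.

No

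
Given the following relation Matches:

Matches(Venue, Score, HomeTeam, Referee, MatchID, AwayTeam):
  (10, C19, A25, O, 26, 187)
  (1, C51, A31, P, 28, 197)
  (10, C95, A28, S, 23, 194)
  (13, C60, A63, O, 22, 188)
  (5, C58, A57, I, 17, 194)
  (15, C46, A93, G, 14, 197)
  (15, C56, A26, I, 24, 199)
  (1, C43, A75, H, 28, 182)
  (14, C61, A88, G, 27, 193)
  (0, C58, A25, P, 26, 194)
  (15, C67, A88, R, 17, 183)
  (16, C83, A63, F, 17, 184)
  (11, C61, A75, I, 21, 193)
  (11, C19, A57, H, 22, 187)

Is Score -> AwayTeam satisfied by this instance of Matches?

Yes

Score=C19: 2 rows → AwayTeam = 187, 187 ✓
Score=C51: 1 row → AwayTeam = 197 ✓
Score=C95: 1 row → AwayTeam = 194 ✓
Score=C60: 1 row → AwayTeam = 188 ✓
Score=C58: 2 rows → AwayTeam = 194, 194 ✓
Score=C46: 1 row → AwayTeam = 197 ✓
Score=C56: 1 row → AwayTeam = 199 ✓
Score=C43: 1 row → AwayTeam = 182 ✓
Score=C61: 2 rows → AwayTeam = 193, 193 ✓
Score=C67: 1 row → AwayTeam = 183 ✓
Score=C83: 1 row → AwayTeam = 184 ✓
Every Score value is associated with a single AwayTeam value, so Score -> AwayTeam holds.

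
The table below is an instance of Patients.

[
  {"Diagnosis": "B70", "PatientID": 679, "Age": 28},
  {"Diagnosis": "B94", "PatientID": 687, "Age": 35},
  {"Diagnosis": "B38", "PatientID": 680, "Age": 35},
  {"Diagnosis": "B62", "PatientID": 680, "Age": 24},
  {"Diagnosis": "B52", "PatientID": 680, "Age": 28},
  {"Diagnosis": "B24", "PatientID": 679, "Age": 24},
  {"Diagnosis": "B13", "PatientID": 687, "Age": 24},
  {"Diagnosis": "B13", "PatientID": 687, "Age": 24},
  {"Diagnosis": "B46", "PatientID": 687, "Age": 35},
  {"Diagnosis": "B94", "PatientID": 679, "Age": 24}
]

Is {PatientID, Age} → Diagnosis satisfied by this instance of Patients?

No

(PatientID=679, Age=28): 1 row → Diagnosis = B70 ✓
(PatientID=687, Age=35): 2 rows → Diagnosis takes values {B94, B46} — violation
(PatientID=680, Age=35): 1 row → Diagnosis = B38 ✓
(PatientID=680, Age=24): 1 row → Diagnosis = B62 ✓
(PatientID=680, Age=28): 1 row → Diagnosis = B52 ✓
(PatientID=679, Age=24): 2 rows → Diagnosis takes values {B24, B94} — violation
(PatientID=687, Age=24): 2 rows → Diagnosis = B13, B13 ✓
Two rows agree on {PatientID, Age} but differ on Diagnosis, so {PatientID, Age} → Diagnosis does not hold.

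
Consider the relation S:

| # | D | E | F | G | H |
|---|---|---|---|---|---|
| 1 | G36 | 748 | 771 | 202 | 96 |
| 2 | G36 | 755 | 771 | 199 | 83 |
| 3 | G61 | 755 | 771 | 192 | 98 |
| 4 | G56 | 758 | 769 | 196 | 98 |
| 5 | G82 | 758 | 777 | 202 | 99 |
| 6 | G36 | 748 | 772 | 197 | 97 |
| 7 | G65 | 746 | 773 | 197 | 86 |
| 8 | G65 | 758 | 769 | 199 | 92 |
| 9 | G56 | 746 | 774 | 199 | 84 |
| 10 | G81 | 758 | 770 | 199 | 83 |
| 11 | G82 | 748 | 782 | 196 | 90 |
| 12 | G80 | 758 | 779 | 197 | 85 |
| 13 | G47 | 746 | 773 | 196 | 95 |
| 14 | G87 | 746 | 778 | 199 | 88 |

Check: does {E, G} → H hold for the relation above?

No

(E=748, G=202): row 1 → H = 96 ✓
(E=755, G=199): row 2 → H = 83 ✓
(E=755, G=192): row 3 → H = 98 ✓
(E=758, G=196): row 4 → H = 98 ✓
(E=758, G=202): row 5 → H = 99 ✓
(E=748, G=197): row 6 → H = 97 ✓
(E=746, G=197): row 7 → H = 86 ✓
(E=758, G=199): rows 8, 10 → H takes values {92, 83} — violation
(E=746, G=199): rows 9, 14 → H takes values {84, 88} — violation
(E=748, G=196): row 11 → H = 90 ✓
(E=758, G=197): row 12 → H = 85 ✓
(E=746, G=196): row 13 → H = 95 ✓
Two rows agree on {E, G} but differ on H, so {E, G} → H does not hold.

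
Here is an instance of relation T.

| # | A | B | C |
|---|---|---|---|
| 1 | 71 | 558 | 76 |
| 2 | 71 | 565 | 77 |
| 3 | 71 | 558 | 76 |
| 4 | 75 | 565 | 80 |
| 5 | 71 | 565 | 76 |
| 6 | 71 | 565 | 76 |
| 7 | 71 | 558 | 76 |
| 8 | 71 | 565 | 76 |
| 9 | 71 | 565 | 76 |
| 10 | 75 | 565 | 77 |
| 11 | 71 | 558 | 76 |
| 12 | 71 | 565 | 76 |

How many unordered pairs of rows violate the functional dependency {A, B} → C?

(A=71, B=558): all 4 rows agree on C — 0 pairs.
(A=71, B=565): violating pairs (2,5), (2,6), (2,8), (2,9), (2,12) — 5 pairs.
(A=75, B=565): violating pairs (4,10) — 1 pair.

6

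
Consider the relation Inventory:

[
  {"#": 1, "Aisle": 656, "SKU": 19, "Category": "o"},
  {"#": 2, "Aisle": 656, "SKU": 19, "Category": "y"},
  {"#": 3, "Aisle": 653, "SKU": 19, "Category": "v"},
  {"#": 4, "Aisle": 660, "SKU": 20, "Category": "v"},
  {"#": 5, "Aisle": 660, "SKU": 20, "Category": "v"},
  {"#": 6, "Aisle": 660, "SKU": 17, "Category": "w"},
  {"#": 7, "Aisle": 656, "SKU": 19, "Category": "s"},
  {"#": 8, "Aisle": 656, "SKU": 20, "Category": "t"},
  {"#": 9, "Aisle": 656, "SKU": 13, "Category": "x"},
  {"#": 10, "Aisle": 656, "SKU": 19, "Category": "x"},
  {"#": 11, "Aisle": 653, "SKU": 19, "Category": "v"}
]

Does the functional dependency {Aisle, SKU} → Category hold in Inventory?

No

(Aisle=656, SKU=19): rows 1, 2, 7, 10 → Category takes values {o, y, s, x} — violation
(Aisle=653, SKU=19): rows 3, 11 → Category = v, v ✓
(Aisle=660, SKU=20): rows 4, 5 → Category = v, v ✓
(Aisle=660, SKU=17): row 6 → Category = w ✓
(Aisle=656, SKU=20): row 8 → Category = t ✓
(Aisle=656, SKU=13): row 9 → Category = x ✓
Two rows agree on {Aisle, SKU} but differ on Category, so {Aisle, SKU} → Category does not hold.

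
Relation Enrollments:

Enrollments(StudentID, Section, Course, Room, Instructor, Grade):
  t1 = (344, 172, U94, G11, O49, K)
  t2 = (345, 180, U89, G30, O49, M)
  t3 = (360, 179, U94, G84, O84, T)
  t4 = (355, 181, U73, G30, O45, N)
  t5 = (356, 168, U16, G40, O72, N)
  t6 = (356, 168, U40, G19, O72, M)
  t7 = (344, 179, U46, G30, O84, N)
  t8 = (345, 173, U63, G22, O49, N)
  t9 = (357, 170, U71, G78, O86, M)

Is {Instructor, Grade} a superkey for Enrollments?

All 9 rows have distinct {Instructor, Grade} values, so {Instructor, Grade} → (all attributes) holds and {Instructor, Grade} is a superkey.

Yes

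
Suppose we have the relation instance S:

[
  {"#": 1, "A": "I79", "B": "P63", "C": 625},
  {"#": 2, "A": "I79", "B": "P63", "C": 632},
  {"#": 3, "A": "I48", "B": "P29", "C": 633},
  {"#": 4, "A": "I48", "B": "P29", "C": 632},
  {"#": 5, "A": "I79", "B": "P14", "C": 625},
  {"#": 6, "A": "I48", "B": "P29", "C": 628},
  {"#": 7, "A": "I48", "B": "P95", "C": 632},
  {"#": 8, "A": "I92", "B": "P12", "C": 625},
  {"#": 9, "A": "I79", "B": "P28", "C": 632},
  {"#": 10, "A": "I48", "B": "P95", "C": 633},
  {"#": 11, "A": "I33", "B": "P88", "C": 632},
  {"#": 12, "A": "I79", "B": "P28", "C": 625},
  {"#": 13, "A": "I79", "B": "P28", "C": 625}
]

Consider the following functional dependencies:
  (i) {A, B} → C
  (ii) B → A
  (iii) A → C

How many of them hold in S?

1

(i) {A, B} → C: (A=I79, B=P63): rows 1, 2 → C takes values {625, 632} — violation; (A=I48, B=P29): rows 3, 4, 6 → C takes values {633, 632, 628} — violation; (A=I48, B=P95): rows 7, 10 → C takes values {632, 633} — violation; (A=I79, B=P28): rows 9, 12, 13 → C takes values {632, 625} — violation — fails.
(ii) B → A: every LHS value maps to a single RHS value — holds.
(iii) A → C: A=I79: rows 1, 2, 5, 9, 12, 13 → C takes values {625, 632} — violation; A=I48: rows 3, 4, 6, 7, 10 → C takes values {633, 632, 628} — violation — fails.
1 of the 3 dependencies holds.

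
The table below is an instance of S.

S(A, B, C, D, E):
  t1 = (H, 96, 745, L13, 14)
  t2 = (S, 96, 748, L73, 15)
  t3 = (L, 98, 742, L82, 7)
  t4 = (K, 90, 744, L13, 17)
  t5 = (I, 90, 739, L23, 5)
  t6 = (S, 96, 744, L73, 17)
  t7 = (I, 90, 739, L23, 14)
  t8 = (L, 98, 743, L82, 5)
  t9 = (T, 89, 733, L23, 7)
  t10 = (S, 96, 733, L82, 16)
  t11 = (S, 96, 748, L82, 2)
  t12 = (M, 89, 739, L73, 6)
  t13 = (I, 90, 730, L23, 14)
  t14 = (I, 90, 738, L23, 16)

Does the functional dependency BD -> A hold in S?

Yes

(B=96, D=L13): row 1 → A = H ✓
(B=96, D=L73): rows 2, 6 → A = S, S ✓
(B=98, D=L82): rows 3, 8 → A = L, L ✓
(B=90, D=L13): row 4 → A = K ✓
(B=90, D=L23): rows 5, 7, 13, 14 → A = I, I, I, I ✓
(B=89, D=L23): row 9 → A = T ✓
(B=96, D=L82): rows 10, 11 → A = S, S ✓
(B=89, D=L73): row 12 → A = M ✓
Every BD value is associated with a single A value, so BD -> A holds.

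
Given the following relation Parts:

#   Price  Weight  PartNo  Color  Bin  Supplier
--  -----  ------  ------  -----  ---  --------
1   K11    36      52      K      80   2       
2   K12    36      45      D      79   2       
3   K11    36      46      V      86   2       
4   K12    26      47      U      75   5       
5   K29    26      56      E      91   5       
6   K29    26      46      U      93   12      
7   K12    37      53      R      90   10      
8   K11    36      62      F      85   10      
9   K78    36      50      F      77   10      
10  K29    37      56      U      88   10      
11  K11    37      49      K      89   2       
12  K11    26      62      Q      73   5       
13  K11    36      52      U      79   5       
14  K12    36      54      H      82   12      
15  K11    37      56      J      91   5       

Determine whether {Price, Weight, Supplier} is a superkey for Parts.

Rows 1 and 3 have the same {Price, Weight, Supplier} value (Price=K11, Weight=36, Supplier=2) but are distinct tuples, so {Price, Weight, Supplier} does not determine every attribute — not a superkey.

No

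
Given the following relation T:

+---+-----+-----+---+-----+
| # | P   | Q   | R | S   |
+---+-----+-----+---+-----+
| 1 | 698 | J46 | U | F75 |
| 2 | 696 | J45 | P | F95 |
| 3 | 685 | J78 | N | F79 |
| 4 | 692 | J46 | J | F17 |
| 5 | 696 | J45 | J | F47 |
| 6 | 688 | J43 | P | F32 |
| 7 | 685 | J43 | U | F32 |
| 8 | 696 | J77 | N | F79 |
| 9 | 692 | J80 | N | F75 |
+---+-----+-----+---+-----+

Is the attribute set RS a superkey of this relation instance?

No

Rows 3 and 8 have the same RS value (R=N, S=F79) but are distinct tuples, so RS does not determine every attribute — not a superkey.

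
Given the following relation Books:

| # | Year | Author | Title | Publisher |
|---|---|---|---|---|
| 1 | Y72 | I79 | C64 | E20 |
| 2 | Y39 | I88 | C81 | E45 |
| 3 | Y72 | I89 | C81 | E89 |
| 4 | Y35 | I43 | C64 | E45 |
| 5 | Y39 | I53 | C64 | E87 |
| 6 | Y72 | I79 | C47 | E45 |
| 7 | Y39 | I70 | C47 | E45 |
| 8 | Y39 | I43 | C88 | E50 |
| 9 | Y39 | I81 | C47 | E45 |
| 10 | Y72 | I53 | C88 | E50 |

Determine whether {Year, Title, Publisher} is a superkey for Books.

No

Rows 7 and 9 have the same {Year, Title, Publisher} value (Year=Y39, Title=C47, Publisher=E45) but are distinct tuples, so {Year, Title, Publisher} does not determine every attribute — not a superkey.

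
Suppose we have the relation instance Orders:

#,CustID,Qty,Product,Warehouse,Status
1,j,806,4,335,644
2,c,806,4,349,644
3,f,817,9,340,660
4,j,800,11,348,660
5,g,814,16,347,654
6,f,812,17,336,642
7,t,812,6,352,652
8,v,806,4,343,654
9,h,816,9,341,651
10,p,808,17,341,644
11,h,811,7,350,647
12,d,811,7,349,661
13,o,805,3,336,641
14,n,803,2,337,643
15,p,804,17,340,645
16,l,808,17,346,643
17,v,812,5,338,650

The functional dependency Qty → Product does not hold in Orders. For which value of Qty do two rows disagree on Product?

Qty=806: rows 1, 2, 8 → Product = 4, 4, 4 ✓
Qty=817: row 3 → Product = 9 ✓
Qty=800: row 4 → Product = 11 ✓
Qty=814: row 5 → Product = 16 ✓
Qty=812: rows 6, 7, 17 → Product takes values {17, 6, 5} — violation
Qty=816: row 9 → Product = 9 ✓
Qty=808: rows 10, 16 → Product = 17, 17 ✓
Qty=811: rows 11, 12 → Product = 7, 7 ✓
Qty=805: row 13 → Product = 3 ✓
Qty=803: row 14 → Product = 2 ✓
Qty=804: row 15 → Product = 17 ✓
The only Qty value with inconsistent Product is Qty=812.

812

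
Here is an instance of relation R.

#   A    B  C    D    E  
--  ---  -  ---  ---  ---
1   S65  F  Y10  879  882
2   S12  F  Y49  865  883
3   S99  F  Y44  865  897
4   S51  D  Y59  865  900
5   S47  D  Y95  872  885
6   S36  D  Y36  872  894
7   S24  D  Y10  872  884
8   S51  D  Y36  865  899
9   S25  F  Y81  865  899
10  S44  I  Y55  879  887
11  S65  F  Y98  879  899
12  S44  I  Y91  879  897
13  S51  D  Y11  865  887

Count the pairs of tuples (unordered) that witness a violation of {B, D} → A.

6

(B=F, D=879): all 2 rows agree on A — 0 pairs.
(B=F, D=865): violating pairs (2,3), (2,9), (3,9) — 3 pairs.
(B=D, D=865): all 3 rows agree on A — 0 pairs.
(B=D, D=872): violating pairs (5,6), (5,7), (6,7) — 3 pairs.
(B=I, D=879): all 2 rows agree on A — 0 pairs.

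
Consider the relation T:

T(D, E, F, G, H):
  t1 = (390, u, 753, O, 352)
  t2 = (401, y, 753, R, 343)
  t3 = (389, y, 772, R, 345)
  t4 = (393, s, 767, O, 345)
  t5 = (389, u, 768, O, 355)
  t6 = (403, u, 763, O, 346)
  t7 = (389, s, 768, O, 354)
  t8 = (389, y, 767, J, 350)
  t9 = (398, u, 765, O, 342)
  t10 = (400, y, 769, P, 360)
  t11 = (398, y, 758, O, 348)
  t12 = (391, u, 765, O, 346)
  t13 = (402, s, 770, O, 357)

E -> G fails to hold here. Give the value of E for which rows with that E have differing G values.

y

E=u: rows 1, 5, 6, 9, 12 → G = O, O, O, O, O ✓
E=y: rows 2, 3, 8, 10, 11 → G takes values {R, J, P, O} — violation
E=s: rows 4, 7, 13 → G = O, O, O ✓
The only E value with inconsistent G is E=y.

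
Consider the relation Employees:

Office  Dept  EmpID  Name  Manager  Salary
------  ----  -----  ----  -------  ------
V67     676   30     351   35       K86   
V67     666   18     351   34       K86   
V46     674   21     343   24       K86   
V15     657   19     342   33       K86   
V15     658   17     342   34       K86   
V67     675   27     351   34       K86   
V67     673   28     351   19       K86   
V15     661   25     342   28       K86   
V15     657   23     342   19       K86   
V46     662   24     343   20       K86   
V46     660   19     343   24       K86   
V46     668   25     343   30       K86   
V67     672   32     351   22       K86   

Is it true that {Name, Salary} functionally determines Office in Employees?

(Name=351, Salary=K86): 5 rows → Office = V67, V67, V67, V67, V67 ✓
(Name=343, Salary=K86): 4 rows → Office = V46, V46, V46, V46 ✓
(Name=342, Salary=K86): 4 rows → Office = V15, V15, V15, V15 ✓
Every {Name, Salary} value is associated with a single Office value, so {Name, Salary} → Office holds.

Yes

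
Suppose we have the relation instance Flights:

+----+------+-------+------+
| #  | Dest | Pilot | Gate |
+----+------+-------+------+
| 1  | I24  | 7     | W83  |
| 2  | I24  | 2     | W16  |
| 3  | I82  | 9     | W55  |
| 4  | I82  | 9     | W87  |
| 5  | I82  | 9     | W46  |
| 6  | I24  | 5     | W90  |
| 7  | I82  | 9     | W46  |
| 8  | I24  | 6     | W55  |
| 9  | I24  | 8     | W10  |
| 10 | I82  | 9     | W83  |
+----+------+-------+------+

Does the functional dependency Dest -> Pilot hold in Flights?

Dest=I24: rows 1, 2, 6, 8, 9 → Pilot takes values {7, 2, 5, 6, 8} — violation
Dest=I82: rows 3, 4, 5, 7, 10 → Pilot = 9, 9, 9, 9, 9 ✓
Two rows agree on Dest but differ on Pilot, so Dest -> Pilot does not hold.

No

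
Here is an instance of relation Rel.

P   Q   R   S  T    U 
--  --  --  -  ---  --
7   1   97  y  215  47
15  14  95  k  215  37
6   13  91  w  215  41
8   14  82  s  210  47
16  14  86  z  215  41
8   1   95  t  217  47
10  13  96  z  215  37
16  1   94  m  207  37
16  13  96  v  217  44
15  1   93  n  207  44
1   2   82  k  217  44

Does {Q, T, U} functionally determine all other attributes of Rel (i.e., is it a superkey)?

Yes

All 11 rows have distinct {Q, T, U} values, so {Q, T, U} → (all attributes) holds and {Q, T, U} is a superkey.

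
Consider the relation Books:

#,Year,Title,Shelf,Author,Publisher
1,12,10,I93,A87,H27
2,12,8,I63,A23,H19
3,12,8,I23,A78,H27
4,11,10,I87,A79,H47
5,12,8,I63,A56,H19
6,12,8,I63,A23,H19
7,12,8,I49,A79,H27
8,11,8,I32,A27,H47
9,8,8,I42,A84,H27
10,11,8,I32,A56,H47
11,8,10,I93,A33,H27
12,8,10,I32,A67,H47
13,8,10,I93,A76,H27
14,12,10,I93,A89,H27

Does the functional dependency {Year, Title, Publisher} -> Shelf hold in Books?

No

(Year=12, Title=10, Publisher=H27): rows 1, 14 → Shelf = I93, I93 ✓
(Year=12, Title=8, Publisher=H19): rows 2, 5, 6 → Shelf = I63, I63, I63 ✓
(Year=12, Title=8, Publisher=H27): rows 3, 7 → Shelf takes values {I23, I49} — violation
(Year=11, Title=10, Publisher=H47): row 4 → Shelf = I87 ✓
(Year=11, Title=8, Publisher=H47): rows 8, 10 → Shelf = I32, I32 ✓
(Year=8, Title=8, Publisher=H27): row 9 → Shelf = I42 ✓
(Year=8, Title=10, Publisher=H27): rows 11, 13 → Shelf = I93, I93 ✓
(Year=8, Title=10, Publisher=H47): row 12 → Shelf = I32 ✓
Two rows agree on {Year, Title, Publisher} but differ on Shelf, so {Year, Title, Publisher} -> Shelf does not hold.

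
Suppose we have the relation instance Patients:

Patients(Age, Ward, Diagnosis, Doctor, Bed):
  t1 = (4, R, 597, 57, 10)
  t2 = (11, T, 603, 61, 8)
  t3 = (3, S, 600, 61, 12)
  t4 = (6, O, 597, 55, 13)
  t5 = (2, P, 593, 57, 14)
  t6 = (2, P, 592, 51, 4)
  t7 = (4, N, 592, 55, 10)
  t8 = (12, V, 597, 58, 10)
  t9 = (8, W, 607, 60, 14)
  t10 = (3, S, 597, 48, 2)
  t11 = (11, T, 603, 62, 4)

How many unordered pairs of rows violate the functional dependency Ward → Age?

Ward=T: all 2 rows agree on Age — 0 pairs.
Ward=S: all 2 rows agree on Age — 0 pairs.
Ward=P: all 2 rows agree on Age — 0 pairs.

0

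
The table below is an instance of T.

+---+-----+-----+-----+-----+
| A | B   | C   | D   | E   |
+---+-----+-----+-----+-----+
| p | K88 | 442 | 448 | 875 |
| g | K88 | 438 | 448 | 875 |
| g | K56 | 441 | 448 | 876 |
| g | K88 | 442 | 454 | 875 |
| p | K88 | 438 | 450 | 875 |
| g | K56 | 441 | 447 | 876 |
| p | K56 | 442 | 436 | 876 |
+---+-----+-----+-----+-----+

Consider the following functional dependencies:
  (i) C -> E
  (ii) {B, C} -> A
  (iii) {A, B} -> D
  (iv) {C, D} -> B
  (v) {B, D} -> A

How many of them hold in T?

(i) C -> E: C=442: 3 rows → E takes values {875, 876} — violation — fails.
(ii) {B, C} -> A: (B=K88, C=442): 2 rows → A takes values {p, g} — violation; (B=K88, C=438): 2 rows → A takes values {g, p} — violation — fails.
(iii) {A, B} -> D: (A=p, B=K88): 2 rows → D takes values {448, 450} — violation; (A=g, B=K88): 2 rows → D takes values {448, 454} — violation; (A=g, B=K56): 2 rows → D takes values {448, 447} — violation — fails.
(iv) {C, D} -> B: every LHS value maps to a single RHS value — holds.
(v) {B, D} -> A: (B=K88, D=448): 2 rows → A takes values {p, g} — violation — fails.
1 of the 5 dependencies holds.

1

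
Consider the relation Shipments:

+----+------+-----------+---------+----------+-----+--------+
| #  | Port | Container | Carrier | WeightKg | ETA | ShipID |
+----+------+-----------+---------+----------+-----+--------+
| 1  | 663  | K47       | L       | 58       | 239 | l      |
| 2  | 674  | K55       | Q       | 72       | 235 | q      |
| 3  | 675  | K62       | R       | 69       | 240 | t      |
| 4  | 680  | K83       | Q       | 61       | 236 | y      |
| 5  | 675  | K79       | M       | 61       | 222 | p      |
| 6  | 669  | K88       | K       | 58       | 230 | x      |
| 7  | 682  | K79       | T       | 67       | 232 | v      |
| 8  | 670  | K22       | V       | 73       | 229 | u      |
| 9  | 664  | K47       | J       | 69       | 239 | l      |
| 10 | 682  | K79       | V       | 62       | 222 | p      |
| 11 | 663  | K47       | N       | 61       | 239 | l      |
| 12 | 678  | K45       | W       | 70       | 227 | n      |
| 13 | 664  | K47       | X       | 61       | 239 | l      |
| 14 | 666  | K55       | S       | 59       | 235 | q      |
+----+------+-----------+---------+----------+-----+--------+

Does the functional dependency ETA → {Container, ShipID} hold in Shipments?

Yes

ETA=239: rows 1, 9, 11, 13 → {Container,ShipID} = (K47, l), (K47, l), (K47, l), (K47, l) ✓
ETA=235: rows 2, 14 → {Container,ShipID} = (K55, q), (K55, q) ✓
ETA=240: row 3 → {Container,ShipID} = (K62, t) ✓
ETA=236: row 4 → {Container,ShipID} = (K83, y) ✓
ETA=222: rows 5, 10 → {Container,ShipID} = (K79, p), (K79, p) ✓
ETA=230: row 6 → {Container,ShipID} = (K88, x) ✓
ETA=232: row 7 → {Container,ShipID} = (K79, v) ✓
ETA=229: row 8 → {Container,ShipID} = (K22, u) ✓
ETA=227: row 12 → {Container,ShipID} = (K45, n) ✓
Every ETA value is associated with a single {Container, ShipID} value, so ETA → {Container, ShipID} holds.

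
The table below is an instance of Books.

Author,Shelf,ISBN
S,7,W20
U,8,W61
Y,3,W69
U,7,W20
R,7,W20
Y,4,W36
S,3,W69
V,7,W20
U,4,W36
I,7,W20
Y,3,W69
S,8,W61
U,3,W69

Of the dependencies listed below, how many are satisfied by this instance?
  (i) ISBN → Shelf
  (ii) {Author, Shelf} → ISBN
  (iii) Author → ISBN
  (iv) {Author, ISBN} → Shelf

3

(i) ISBN → Shelf: every LHS value maps to a single RHS value — holds.
(ii) {Author, Shelf} → ISBN: every LHS value maps to a single RHS value — holds.
(iii) Author → ISBN: Author=S: 3 rows → ISBN takes values {W20, W69, W61} — violation; Author=U: 4 rows → ISBN takes values {W61, W20, W36, W69} — violation; Author=Y: 3 rows → ISBN takes values {W69, W36} — violation — fails.
(iv) {Author, ISBN} → Shelf: every LHS value maps to a single RHS value — holds.
3 of the 4 dependencies hold.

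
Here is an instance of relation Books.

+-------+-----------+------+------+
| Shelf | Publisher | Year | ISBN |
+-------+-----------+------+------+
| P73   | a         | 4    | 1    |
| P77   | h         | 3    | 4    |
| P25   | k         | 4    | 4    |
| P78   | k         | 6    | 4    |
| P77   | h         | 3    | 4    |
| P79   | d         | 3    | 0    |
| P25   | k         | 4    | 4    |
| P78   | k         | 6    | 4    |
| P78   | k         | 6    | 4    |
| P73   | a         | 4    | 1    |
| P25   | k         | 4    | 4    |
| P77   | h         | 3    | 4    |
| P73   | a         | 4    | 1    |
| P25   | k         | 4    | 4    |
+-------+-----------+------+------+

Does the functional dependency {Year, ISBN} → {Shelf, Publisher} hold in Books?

Yes

(Year=4, ISBN=1): 3 rows → {Shelf,Publisher} = (P73, a), (P73, a), (P73, a) ✓
(Year=3, ISBN=4): 3 rows → {Shelf,Publisher} = (P77, h), (P77, h), (P77, h) ✓
(Year=4, ISBN=4): 4 rows → {Shelf,Publisher} = (P25, k), (P25, k), (P25, k), (P25, k) ✓
(Year=6, ISBN=4): 3 rows → {Shelf,Publisher} = (P78, k), (P78, k), (P78, k) ✓
(Year=3, ISBN=0): 1 row → {Shelf,Publisher} = (P79, d) ✓
Every {Year, ISBN} value is associated with a single {Shelf, Publisher} value, so {Year, ISBN} → {Shelf, Publisher} holds.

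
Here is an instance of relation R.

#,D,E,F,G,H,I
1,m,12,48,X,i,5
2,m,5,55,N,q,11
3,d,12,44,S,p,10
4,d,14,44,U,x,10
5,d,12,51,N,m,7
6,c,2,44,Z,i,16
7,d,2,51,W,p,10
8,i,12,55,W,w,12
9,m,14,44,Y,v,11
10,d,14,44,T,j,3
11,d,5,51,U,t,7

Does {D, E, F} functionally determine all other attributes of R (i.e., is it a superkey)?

Rows 4 and 10 have the same {D, E, F} value (D=d, E=14, F=44) but are distinct tuples, so {D, E, F} does not determine every attribute — not a superkey.

No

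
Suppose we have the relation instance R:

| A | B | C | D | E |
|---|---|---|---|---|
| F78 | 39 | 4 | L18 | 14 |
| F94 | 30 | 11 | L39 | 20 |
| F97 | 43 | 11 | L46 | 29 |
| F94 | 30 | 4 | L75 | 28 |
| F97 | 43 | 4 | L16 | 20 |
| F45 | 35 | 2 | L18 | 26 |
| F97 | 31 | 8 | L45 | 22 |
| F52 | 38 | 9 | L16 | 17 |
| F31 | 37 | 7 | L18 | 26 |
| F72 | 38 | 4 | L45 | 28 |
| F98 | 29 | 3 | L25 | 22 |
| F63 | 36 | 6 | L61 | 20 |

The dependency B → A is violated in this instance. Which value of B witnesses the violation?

38

B=39: 1 row → A = F78 ✓
B=30: 2 rows → A = F94, F94 ✓
B=43: 2 rows → A = F97, F97 ✓
B=35: 1 row → A = F45 ✓
B=31: 1 row → A = F97 ✓
B=38: 2 rows → A takes values {F52, F72} — violation
B=37: 1 row → A = F31 ✓
B=29: 1 row → A = F98 ✓
B=36: 1 row → A = F63 ✓
The only B value with inconsistent A is B=38.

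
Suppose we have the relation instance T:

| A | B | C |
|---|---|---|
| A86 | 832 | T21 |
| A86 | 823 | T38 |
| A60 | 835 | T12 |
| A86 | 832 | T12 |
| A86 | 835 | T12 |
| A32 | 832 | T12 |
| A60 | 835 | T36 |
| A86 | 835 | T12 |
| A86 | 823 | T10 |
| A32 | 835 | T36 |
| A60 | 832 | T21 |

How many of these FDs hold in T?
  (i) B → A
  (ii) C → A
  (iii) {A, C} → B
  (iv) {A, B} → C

(i) B → A: B=832: 4 rows → A takes values {A86, A32, A60} — violation; B=835: 5 rows → A takes values {A60, A86, A32} — violation — fails.
(ii) C → A: C=T21: 2 rows → A takes values {A86, A60} — violation; C=T12: 5 rows → A takes values {A60, A86, A32} — violation; C=T36: 2 rows → A takes values {A60, A32} — violation — fails.
(iii) {A, C} → B: (A=A86, C=T12): 3 rows → B takes values {832, 835} — violation — fails.
(iv) {A, B} → C: (A=A86, B=832): 2 rows → C takes values {T21, T12} — violation; (A=A86, B=823): 2 rows → C takes values {T38, T10} — violation; (A=A60, B=835): 2 rows → C takes values {T12, T36} — violation — fails.
None of the 4 dependencies hold.

0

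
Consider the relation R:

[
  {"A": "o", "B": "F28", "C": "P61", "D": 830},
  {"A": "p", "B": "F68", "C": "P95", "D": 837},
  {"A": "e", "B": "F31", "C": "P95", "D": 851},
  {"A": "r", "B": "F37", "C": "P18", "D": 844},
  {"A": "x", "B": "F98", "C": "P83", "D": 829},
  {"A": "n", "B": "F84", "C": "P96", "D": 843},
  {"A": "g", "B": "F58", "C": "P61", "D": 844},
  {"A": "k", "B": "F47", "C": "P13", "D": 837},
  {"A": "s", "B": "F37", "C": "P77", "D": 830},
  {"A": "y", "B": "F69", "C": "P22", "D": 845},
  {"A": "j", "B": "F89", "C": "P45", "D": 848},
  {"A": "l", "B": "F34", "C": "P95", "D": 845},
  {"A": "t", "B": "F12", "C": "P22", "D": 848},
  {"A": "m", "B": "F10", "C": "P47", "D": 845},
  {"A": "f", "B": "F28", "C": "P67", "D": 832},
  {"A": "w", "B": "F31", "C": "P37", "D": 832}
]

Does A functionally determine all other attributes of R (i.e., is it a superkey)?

Yes

All 16 rows have distinct A values, so A → (all attributes) holds and A is a superkey.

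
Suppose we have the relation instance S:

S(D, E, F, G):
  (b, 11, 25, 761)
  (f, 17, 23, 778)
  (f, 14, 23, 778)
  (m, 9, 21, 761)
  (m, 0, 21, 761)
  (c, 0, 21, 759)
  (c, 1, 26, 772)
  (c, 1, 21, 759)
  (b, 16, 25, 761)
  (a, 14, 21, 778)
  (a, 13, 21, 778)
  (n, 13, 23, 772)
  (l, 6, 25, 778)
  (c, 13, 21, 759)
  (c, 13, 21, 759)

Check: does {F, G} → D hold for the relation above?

(F=25, G=761): 2 rows → D = b, b ✓
(F=23, G=778): 2 rows → D = f, f ✓
(F=21, G=761): 2 rows → D = m, m ✓
(F=21, G=759): 4 rows → D = c, c, c, c ✓
(F=26, G=772): 1 row → D = c ✓
(F=21, G=778): 2 rows → D = a, a ✓
(F=23, G=772): 1 row → D = n ✓
(F=25, G=778): 1 row → D = l ✓
Every {F, G} value is associated with a single D value, so {F, G} → D holds.

Yes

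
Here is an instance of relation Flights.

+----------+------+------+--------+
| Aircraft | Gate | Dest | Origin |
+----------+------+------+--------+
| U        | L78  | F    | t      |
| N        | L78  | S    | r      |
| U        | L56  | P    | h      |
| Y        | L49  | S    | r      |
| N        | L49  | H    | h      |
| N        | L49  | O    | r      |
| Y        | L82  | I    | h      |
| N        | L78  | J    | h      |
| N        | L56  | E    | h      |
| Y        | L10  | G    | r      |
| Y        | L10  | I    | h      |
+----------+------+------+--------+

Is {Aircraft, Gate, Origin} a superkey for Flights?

All 11 rows have distinct {Aircraft, Gate, Origin} values, so {Aircraft, Gate, Origin} → (all attributes) holds and {Aircraft, Gate, Origin} is a superkey.

Yes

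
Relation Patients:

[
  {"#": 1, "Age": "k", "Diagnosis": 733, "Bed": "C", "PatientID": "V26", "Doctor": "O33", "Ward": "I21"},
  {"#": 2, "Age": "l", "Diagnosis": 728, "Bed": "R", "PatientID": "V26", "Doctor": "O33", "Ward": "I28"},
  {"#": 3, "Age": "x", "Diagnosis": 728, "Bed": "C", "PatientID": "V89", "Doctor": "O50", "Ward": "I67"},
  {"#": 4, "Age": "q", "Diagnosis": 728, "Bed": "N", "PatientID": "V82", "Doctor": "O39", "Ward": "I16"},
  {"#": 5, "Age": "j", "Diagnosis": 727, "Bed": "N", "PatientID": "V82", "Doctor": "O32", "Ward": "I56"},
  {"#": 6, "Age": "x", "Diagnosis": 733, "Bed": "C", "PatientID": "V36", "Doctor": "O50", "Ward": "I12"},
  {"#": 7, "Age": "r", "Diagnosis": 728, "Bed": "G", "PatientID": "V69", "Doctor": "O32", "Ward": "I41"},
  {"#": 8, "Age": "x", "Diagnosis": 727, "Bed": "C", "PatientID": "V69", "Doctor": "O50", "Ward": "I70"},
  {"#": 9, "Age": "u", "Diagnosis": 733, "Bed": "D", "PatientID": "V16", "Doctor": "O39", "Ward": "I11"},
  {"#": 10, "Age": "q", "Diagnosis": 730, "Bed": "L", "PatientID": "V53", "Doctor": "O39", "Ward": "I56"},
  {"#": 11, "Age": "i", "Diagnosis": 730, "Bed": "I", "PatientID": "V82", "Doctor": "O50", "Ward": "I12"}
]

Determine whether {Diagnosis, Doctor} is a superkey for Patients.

All 11 rows have distinct {Diagnosis, Doctor} values, so {Diagnosis, Doctor} → (all attributes) holds and {Diagnosis, Doctor} is a superkey.

Yes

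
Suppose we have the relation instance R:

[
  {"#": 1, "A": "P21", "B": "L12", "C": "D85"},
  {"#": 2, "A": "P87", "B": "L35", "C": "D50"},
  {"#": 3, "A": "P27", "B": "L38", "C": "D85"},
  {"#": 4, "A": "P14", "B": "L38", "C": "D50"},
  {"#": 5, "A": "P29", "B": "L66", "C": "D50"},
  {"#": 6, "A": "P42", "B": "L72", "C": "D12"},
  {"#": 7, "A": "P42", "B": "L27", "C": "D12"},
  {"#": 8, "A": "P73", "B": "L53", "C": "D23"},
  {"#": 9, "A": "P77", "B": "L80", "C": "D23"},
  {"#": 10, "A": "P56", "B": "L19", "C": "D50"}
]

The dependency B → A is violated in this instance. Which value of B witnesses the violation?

B=L12: row 1 → A = P21 ✓
B=L35: row 2 → A = P87 ✓
B=L38: rows 3, 4 → A takes values {P27, P14} — violation
B=L66: row 5 → A = P29 ✓
B=L72: row 6 → A = P42 ✓
B=L27: row 7 → A = P42 ✓
B=L53: row 8 → A = P73 ✓
B=L80: row 9 → A = P77 ✓
B=L19: row 10 → A = P56 ✓
The only B value with inconsistent A is B=L38.

L38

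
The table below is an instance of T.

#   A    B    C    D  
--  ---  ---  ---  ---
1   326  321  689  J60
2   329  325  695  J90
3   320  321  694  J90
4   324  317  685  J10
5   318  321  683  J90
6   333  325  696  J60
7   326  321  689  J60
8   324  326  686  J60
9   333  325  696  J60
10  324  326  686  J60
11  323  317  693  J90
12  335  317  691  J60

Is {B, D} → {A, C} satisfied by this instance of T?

No

(B=321, D=J60): rows 1, 7 → {A,C} = (326, 689), (326, 689) ✓
(B=325, D=J90): row 2 → {A,C} = (329, 695) ✓
(B=321, D=J90): rows 3, 5 → {A,C} takes values {(320, 694), (318, 683)} — violation
(B=317, D=J10): row 4 → {A,C} = (324, 685) ✓
(B=325, D=J60): rows 6, 9 → {A,C} = (333, 696), (333, 696) ✓
(B=326, D=J60): rows 8, 10 → {A,C} = (324, 686), (324, 686) ✓
(B=317, D=J90): row 11 → {A,C} = (323, 693) ✓
(B=317, D=J60): row 12 → {A,C} = (335, 691) ✓
Two rows agree on {B, D} but differ on {A, C}, so {B, D} → {A, C} does not hold.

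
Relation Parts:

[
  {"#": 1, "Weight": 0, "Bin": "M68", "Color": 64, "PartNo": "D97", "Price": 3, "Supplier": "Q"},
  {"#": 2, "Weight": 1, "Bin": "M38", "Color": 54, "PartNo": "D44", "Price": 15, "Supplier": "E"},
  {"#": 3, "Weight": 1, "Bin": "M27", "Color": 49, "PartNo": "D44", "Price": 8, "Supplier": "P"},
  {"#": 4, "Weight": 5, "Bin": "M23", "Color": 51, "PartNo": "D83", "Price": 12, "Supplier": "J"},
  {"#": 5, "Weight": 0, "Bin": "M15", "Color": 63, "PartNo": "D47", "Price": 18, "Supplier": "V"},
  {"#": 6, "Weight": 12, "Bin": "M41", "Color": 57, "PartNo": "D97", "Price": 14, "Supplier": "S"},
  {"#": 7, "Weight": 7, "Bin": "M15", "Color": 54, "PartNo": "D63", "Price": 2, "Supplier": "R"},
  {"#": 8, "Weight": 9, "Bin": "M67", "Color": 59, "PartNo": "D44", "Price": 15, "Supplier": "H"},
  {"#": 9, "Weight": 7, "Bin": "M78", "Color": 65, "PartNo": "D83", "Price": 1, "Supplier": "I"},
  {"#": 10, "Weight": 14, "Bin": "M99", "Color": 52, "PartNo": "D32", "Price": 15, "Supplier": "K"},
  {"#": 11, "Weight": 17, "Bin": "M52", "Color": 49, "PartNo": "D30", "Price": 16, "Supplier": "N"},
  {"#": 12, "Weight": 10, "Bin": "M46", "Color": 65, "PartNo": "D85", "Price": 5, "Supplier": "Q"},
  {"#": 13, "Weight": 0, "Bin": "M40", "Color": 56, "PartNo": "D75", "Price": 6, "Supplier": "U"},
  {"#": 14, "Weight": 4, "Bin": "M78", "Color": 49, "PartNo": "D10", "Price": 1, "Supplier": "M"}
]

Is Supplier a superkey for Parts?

Rows 1 and 12 have the same Supplier value Supplier=Q but are distinct tuples, so Supplier does not determine every attribute — not a superkey.

No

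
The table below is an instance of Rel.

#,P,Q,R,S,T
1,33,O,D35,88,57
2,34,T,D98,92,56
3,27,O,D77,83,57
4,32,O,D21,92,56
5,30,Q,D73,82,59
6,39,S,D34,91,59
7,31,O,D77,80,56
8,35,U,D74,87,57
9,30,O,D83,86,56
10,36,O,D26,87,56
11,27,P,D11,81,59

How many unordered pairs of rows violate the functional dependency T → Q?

T=57: violating pairs (1,8), (3,8) — 2 pairs.
T=56: violating pairs (2,4), (2,7), (2,9), (2,10) — 4 pairs.
T=59: violating pairs (5,6), (5,11), (6,11) — 3 pairs.

9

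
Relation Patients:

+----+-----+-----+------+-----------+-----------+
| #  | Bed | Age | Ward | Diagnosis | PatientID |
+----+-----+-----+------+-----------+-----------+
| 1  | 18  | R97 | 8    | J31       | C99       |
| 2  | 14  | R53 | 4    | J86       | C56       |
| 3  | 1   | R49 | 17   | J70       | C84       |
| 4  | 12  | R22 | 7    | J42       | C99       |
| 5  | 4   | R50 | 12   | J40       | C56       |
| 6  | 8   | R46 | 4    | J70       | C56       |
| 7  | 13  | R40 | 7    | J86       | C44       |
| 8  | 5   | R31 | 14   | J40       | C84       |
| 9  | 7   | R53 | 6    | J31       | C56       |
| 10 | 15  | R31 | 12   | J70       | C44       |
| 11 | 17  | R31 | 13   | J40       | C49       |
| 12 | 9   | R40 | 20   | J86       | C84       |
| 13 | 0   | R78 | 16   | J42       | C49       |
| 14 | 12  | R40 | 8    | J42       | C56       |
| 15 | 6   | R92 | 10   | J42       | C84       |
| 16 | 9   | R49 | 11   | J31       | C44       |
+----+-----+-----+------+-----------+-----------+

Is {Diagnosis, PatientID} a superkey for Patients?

All 16 rows have distinct {Diagnosis, PatientID} values, so {Diagnosis, PatientID} → (all attributes) holds and {Diagnosis, PatientID} is a superkey.

Yes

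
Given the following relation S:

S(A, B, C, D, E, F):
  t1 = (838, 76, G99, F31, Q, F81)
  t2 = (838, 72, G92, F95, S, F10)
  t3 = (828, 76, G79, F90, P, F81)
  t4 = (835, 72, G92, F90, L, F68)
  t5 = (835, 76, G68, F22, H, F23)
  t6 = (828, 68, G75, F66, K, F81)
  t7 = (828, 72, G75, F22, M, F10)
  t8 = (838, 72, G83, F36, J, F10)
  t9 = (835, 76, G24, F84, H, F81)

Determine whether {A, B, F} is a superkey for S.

No

Rows 2 and 8 have the same {A, B, F} value (A=838, B=72, F=F10) but are distinct tuples, so {A, B, F} does not determine every attribute — not a superkey.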